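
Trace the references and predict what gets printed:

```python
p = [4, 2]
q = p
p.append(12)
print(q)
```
[4, 2, 12]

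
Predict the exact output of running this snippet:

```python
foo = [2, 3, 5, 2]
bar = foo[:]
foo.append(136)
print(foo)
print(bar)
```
[2, 3, 5, 2, 136]
[2, 3, 5, 2]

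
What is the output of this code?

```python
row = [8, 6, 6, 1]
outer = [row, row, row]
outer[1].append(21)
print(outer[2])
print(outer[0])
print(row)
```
[8, 6, 6, 1, 21]
[8, 6, 6, 1, 21]
[8, 6, 6, 1, 21]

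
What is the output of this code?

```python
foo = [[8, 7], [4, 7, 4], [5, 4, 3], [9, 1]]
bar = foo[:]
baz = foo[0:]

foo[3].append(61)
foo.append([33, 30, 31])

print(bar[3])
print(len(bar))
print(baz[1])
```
[9, 1, 61]
4
[4, 7, 4]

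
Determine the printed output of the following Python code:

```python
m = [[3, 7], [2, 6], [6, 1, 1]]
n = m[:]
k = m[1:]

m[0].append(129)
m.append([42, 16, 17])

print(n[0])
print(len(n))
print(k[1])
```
[3, 7, 129]
3
[6, 1, 1]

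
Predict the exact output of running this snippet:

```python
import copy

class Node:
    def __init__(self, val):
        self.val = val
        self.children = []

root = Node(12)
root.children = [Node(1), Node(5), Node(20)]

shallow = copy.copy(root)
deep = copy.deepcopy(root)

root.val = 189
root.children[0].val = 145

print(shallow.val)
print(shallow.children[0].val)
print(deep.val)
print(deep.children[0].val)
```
12
145
12
1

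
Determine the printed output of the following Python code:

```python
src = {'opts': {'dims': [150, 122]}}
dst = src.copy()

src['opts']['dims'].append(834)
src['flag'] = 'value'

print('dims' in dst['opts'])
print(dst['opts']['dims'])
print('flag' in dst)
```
True
[150, 122, 834]
False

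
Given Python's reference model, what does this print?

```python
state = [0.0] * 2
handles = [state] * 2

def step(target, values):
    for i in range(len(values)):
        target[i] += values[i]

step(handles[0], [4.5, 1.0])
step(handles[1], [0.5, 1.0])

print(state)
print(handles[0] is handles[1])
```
[5.0, 2.0]
True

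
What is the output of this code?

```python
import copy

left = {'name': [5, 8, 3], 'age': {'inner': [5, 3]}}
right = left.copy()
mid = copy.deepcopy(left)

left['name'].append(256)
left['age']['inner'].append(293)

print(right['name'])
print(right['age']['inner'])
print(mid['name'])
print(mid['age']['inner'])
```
[5, 8, 3, 256]
[5, 3, 293]
[5, 8, 3]
[5, 3]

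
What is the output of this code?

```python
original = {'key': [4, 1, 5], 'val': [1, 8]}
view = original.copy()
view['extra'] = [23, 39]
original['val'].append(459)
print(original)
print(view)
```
{'key': [4, 1, 5], 'val': [1, 8, 459]}
{'key': [4, 1, 5], 'val': [1, 8, 459], 'extra': [23, 39]}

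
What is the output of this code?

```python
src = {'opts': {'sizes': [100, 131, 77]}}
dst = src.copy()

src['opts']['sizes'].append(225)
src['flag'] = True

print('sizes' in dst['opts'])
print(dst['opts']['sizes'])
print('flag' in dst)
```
True
[100, 131, 77, 225]
False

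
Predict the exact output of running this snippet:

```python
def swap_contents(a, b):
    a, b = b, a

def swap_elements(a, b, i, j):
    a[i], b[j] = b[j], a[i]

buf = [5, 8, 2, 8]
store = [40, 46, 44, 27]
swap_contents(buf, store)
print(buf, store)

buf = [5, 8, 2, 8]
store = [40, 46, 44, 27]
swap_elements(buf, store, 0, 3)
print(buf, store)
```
[5, 8, 2, 8] [40, 46, 44, 27]
[27, 8, 2, 8] [40, 46, 44, 5]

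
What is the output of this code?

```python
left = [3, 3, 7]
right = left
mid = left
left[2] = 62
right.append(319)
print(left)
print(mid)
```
[3, 3, 62, 319]
[3, 3, 62, 319]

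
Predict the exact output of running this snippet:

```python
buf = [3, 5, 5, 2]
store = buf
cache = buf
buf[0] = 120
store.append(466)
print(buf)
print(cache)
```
[120, 5, 5, 2, 466]
[120, 5, 5, 2, 466]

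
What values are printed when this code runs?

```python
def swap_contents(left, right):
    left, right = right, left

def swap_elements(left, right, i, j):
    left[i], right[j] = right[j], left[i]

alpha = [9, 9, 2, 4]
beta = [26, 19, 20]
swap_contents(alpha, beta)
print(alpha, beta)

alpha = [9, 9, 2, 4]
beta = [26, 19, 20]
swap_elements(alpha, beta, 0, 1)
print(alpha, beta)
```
[9, 9, 2, 4] [26, 19, 20]
[19, 9, 2, 4] [26, 9, 20]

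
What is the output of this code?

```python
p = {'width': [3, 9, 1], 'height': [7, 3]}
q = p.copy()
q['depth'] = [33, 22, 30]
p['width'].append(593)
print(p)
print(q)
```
{'width': [3, 9, 1, 593], 'height': [7, 3]}
{'width': [3, 9, 1, 593], 'height': [7, 3], 'depth': [33, 22, 30]}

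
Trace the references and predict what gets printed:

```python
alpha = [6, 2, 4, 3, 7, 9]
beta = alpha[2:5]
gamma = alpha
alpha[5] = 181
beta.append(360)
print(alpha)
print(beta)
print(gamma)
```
[6, 2, 4, 3, 7, 181]
[4, 3, 7, 360]
[6, 2, 4, 3, 7, 181]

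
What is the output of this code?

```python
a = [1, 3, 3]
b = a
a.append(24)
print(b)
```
[1, 3, 3, 24]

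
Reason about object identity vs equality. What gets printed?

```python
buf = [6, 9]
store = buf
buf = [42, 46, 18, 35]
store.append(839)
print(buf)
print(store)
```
[42, 46, 18, 35]
[6, 9, 839]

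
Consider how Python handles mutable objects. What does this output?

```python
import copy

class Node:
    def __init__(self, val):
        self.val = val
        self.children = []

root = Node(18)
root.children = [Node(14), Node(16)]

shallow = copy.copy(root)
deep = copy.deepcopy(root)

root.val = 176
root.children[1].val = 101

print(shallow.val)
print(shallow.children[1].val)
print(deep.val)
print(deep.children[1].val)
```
18
101
18
16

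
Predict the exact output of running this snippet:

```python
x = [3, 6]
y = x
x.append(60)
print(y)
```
[3, 6, 60]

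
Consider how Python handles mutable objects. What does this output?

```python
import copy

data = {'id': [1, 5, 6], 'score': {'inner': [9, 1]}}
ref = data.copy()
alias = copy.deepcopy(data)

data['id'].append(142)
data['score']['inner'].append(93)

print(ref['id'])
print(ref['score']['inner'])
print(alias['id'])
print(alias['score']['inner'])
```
[1, 5, 6, 142]
[9, 1, 93]
[1, 5, 6]
[9, 1]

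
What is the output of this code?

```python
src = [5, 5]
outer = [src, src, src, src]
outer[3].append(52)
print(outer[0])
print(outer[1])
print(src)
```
[5, 5, 52]
[5, 5, 52]
[5, 5, 52]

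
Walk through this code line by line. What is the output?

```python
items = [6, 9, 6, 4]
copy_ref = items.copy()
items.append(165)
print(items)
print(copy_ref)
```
[6, 9, 6, 4, 165]
[6, 9, 6, 4]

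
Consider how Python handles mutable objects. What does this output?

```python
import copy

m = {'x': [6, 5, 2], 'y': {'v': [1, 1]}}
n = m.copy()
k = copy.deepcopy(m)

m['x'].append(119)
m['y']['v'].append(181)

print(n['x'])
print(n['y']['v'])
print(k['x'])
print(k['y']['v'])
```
[6, 5, 2, 119]
[1, 1, 181]
[6, 5, 2]
[1, 1]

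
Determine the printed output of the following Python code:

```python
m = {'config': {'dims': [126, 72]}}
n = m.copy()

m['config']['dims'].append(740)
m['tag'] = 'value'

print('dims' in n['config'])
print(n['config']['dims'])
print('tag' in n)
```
True
[126, 72, 740]
False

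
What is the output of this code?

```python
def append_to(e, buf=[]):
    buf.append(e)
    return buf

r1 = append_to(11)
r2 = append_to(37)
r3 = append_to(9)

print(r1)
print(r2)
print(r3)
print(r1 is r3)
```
[11, 37, 9]
[11, 37, 9]
[11, 37, 9]
True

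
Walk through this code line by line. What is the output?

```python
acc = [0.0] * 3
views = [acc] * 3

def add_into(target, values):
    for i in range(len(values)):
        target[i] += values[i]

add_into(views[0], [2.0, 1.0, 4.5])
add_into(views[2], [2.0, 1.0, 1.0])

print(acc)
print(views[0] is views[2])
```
[4.0, 2.0, 5.5]
True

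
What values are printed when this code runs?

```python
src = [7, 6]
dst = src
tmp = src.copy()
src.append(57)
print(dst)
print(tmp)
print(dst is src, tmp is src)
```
[7, 6, 57]
[7, 6]
True False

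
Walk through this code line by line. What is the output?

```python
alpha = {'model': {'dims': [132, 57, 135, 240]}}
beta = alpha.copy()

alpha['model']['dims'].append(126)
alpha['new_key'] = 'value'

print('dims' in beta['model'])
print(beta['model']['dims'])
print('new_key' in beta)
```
True
[132, 57, 135, 240, 126]
False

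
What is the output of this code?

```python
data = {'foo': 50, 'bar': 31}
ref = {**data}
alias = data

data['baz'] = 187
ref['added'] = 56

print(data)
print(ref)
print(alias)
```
{'foo': 50, 'bar': 31, 'baz': 187}
{'foo': 50, 'bar': 31, 'added': 56}
{'foo': 50, 'bar': 31, 'baz': 187}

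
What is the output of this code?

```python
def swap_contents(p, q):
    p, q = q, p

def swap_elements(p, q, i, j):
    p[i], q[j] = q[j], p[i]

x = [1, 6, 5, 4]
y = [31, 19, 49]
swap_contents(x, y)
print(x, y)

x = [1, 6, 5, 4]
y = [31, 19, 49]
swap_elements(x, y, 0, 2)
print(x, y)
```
[1, 6, 5, 4] [31, 19, 49]
[49, 6, 5, 4] [31, 19, 1]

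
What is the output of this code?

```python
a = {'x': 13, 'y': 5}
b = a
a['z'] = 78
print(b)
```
{'x': 13, 'y': 5, 'z': 78}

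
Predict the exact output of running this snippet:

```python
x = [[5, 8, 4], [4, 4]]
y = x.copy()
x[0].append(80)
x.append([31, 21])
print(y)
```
[[5, 8, 4, 80], [4, 4]]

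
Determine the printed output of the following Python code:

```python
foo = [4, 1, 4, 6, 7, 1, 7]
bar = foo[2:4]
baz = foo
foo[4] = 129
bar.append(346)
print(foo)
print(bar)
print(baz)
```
[4, 1, 4, 6, 129, 1, 7]
[4, 6, 346]
[4, 1, 4, 6, 129, 1, 7]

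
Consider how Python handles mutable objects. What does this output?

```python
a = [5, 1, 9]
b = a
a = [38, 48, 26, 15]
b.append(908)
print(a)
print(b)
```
[38, 48, 26, 15]
[5, 1, 9, 908]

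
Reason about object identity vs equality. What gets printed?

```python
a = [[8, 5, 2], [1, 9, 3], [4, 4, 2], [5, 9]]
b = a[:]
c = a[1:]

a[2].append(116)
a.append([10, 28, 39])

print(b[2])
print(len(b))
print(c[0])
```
[4, 4, 2, 116]
4
[1, 9, 3]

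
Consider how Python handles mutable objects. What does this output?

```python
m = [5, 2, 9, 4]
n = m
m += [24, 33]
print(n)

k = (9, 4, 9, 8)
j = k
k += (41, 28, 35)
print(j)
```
[5, 2, 9, 4, 24, 33]
(9, 4, 9, 8)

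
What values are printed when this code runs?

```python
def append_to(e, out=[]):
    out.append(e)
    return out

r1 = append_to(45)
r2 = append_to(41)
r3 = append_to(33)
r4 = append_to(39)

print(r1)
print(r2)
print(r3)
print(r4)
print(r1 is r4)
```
[45, 41, 33, 39]
[45, 41, 33, 39]
[45, 41, 33, 39]
[45, 41, 33, 39]
True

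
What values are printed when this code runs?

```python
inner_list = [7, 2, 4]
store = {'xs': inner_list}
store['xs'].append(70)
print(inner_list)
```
[7, 2, 4, 70]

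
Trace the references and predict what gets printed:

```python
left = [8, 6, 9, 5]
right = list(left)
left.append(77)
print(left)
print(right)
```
[8, 6, 9, 5, 77]
[8, 6, 9, 5]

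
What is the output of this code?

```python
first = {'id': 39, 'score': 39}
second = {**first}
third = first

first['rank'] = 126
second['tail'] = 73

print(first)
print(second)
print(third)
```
{'id': 39, 'score': 39, 'rank': 126}
{'id': 39, 'score': 39, 'tail': 73}
{'id': 39, 'score': 39, 'rank': 126}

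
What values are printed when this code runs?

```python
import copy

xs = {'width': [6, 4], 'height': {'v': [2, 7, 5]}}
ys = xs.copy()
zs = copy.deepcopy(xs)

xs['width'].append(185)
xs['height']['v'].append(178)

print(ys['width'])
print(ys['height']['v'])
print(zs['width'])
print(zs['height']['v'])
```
[6, 4, 185]
[2, 7, 5, 178]
[6, 4]
[2, 7, 5]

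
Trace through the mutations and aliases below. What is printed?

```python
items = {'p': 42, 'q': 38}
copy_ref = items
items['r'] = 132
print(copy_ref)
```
{'p': 42, 'q': 38, 'r': 132}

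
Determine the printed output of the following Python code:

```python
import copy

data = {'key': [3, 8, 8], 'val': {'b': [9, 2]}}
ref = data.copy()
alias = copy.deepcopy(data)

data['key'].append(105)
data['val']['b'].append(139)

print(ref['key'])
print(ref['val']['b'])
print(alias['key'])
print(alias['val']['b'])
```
[3, 8, 8, 105]
[9, 2, 139]
[3, 8, 8]
[9, 2]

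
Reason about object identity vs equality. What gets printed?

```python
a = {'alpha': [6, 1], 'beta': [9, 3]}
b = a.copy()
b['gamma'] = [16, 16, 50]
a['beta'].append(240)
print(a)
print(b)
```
{'alpha': [6, 1], 'beta': [9, 3, 240]}
{'alpha': [6, 1], 'beta': [9, 3, 240], 'gamma': [16, 16, 50]}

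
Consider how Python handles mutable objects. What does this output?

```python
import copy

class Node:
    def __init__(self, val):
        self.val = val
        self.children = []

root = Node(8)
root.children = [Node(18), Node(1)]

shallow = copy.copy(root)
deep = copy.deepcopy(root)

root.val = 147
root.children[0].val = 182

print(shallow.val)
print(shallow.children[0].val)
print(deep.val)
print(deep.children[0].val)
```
8
182
8
18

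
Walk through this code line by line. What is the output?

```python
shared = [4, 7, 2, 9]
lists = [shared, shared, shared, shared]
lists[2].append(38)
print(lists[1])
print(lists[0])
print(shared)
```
[4, 7, 2, 9, 38]
[4, 7, 2, 9, 38]
[4, 7, 2, 9, 38]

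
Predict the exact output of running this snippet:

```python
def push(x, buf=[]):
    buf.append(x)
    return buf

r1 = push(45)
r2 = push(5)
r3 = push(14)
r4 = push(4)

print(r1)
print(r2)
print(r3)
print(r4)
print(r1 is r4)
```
[45, 5, 14, 4]
[45, 5, 14, 4]
[45, 5, 14, 4]
[45, 5, 14, 4]
True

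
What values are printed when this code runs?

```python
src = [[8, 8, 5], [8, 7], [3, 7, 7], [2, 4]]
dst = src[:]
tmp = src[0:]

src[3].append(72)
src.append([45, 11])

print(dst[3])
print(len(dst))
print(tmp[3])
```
[2, 4, 72]
4
[2, 4, 72]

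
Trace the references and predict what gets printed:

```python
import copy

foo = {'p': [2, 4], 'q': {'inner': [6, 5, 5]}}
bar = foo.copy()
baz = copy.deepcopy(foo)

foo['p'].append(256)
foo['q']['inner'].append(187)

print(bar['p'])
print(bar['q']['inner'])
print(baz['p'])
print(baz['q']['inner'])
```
[2, 4, 256]
[6, 5, 5, 187]
[2, 4]
[6, 5, 5]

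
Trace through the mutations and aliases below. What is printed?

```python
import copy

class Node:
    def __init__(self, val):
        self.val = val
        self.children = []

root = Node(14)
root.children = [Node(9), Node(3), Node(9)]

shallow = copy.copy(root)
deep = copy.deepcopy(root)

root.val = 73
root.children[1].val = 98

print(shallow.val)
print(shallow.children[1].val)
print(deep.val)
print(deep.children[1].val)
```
14
98
14
3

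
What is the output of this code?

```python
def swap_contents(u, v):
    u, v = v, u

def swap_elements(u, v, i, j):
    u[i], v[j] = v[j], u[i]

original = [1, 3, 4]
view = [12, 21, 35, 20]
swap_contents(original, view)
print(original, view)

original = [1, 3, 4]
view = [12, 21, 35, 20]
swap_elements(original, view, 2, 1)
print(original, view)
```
[1, 3, 4] [12, 21, 35, 20]
[1, 3, 21] [12, 4, 35, 20]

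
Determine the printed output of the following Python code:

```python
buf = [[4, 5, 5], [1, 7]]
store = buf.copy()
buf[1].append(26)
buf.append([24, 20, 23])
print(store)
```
[[4, 5, 5], [1, 7, 26]]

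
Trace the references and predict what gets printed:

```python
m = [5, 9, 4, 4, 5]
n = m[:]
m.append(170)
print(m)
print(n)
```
[5, 9, 4, 4, 5, 170]
[5, 9, 4, 4, 5]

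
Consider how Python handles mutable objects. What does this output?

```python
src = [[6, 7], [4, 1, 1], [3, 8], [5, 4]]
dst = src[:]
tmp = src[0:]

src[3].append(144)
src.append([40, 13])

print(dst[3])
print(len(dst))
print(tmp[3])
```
[5, 4, 144]
4
[5, 4, 144]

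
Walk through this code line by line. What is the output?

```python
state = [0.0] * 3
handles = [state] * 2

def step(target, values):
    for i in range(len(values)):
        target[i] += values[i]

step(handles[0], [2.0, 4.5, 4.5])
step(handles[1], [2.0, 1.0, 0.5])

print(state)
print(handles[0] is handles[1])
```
[4.0, 5.5, 5.0]
True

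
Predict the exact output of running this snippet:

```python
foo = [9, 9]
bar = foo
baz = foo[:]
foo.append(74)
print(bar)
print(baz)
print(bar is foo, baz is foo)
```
[9, 9, 74]
[9, 9]
True False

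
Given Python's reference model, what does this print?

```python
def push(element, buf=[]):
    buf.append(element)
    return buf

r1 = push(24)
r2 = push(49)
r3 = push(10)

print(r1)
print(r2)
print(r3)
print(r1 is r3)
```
[24, 49, 10]
[24, 49, 10]
[24, 49, 10]
True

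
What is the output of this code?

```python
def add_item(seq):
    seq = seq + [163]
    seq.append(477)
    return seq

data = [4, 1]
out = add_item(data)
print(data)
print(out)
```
[4, 1]
[4, 1, 163, 477]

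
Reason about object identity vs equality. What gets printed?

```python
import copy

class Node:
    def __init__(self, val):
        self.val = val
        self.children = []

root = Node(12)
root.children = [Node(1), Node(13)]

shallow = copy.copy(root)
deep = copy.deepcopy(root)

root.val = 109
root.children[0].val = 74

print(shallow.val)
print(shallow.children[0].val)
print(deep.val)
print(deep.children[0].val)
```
12
74
12
1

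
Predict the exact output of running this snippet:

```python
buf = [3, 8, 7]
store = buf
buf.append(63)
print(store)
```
[3, 8, 7, 63]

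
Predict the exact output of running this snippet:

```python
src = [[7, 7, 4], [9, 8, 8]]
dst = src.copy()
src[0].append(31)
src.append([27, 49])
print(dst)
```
[[7, 7, 4, 31], [9, 8, 8]]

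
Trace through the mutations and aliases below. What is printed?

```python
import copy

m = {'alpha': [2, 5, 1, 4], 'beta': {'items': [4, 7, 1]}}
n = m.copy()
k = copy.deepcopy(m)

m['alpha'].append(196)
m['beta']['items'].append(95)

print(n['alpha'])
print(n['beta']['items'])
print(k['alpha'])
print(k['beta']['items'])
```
[2, 5, 1, 4, 196]
[4, 7, 1, 95]
[2, 5, 1, 4]
[4, 7, 1]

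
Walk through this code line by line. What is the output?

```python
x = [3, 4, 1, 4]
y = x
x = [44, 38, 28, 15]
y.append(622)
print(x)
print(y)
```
[44, 38, 28, 15]
[3, 4, 1, 4, 622]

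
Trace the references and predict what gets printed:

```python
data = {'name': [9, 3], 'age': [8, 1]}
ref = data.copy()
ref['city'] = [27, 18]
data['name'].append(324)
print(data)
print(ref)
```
{'name': [9, 3, 324], 'age': [8, 1]}
{'name': [9, 3, 324], 'age': [8, 1], 'city': [27, 18]}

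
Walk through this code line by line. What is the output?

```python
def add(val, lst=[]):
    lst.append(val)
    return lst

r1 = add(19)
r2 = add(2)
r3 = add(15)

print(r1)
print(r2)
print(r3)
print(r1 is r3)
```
[19, 2, 15]
[19, 2, 15]
[19, 2, 15]
True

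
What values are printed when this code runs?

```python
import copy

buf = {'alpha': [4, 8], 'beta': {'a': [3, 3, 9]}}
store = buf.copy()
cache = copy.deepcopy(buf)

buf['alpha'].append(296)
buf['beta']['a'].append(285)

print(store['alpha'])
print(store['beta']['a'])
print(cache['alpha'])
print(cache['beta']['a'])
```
[4, 8, 296]
[3, 3, 9, 285]
[4, 8]
[3, 3, 9]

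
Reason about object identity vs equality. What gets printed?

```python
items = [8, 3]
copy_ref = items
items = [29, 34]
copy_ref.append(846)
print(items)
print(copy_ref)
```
[29, 34]
[8, 3, 846]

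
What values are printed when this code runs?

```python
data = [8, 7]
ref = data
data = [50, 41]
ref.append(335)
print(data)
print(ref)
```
[50, 41]
[8, 7, 335]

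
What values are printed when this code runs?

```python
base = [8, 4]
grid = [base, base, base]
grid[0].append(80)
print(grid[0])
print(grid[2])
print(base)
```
[8, 4, 80]
[8, 4, 80]
[8, 4, 80]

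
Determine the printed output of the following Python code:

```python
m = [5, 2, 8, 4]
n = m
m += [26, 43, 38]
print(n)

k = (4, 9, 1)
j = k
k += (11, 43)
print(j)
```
[5, 2, 8, 4, 26, 43, 38]
(4, 9, 1)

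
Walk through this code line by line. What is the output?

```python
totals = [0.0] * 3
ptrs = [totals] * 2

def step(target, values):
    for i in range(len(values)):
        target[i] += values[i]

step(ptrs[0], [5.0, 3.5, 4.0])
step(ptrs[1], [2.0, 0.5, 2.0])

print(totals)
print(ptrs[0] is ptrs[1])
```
[7.0, 4.0, 6.0]
True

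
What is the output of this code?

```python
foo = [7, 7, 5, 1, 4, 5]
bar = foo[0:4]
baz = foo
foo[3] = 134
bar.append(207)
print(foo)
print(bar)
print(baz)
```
[7, 7, 5, 134, 4, 5]
[7, 7, 5, 1, 207]
[7, 7, 5, 134, 4, 5]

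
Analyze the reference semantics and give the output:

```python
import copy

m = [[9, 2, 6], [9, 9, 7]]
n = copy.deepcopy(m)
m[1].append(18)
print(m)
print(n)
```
[[9, 2, 6], [9, 9, 7, 18]]
[[9, 2, 6], [9, 9, 7]]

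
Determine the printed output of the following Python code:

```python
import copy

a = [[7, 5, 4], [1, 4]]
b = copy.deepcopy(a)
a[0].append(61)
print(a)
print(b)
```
[[7, 5, 4, 61], [1, 4]]
[[7, 5, 4], [1, 4]]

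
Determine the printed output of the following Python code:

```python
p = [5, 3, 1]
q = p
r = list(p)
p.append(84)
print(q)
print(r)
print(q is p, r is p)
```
[5, 3, 1, 84]
[5, 3, 1]
True False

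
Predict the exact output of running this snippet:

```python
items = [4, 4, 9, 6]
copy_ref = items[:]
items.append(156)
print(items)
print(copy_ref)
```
[4, 4, 9, 6, 156]
[4, 4, 9, 6]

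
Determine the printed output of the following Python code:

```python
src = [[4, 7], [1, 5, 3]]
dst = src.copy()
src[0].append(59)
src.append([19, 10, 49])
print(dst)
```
[[4, 7, 59], [1, 5, 3]]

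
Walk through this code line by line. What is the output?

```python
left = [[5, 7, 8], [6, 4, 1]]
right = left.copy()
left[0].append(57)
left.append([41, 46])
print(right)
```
[[5, 7, 8, 57], [6, 4, 1]]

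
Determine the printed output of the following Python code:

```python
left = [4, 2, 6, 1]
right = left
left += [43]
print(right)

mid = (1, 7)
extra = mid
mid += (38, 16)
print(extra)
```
[4, 2, 6, 1, 43]
(1, 7)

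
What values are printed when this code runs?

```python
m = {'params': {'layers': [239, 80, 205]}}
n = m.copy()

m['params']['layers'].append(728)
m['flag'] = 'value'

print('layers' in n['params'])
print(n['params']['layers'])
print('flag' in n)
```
True
[239, 80, 205, 728]
False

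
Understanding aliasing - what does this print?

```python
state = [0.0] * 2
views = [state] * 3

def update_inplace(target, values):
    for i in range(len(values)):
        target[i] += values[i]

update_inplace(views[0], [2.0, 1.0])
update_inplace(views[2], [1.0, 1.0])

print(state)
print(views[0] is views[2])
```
[3.0, 2.0]
True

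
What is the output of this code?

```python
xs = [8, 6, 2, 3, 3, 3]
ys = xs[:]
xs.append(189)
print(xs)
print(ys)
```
[8, 6, 2, 3, 3, 3, 189]
[8, 6, 2, 3, 3, 3]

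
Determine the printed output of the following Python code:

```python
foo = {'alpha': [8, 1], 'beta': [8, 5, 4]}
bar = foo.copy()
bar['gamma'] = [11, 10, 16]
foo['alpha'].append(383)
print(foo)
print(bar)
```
{'alpha': [8, 1, 383], 'beta': [8, 5, 4]}
{'alpha': [8, 1, 383], 'beta': [8, 5, 4], 'gamma': [11, 10, 16]}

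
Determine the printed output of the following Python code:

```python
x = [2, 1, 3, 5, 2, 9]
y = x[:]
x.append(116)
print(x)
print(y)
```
[2, 1, 3, 5, 2, 9, 116]
[2, 1, 3, 5, 2, 9]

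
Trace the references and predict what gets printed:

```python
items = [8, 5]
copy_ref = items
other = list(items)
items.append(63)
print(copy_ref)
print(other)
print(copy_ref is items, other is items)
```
[8, 5, 63]
[8, 5]
True False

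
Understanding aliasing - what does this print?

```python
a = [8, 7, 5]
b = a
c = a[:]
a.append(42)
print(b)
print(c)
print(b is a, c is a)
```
[8, 7, 5, 42]
[8, 7, 5]
True False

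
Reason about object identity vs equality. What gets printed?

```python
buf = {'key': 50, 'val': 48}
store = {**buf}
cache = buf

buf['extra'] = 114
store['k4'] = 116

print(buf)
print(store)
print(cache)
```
{'key': 50, 'val': 48, 'extra': 114}
{'key': 50, 'val': 48, 'k4': 116}
{'key': 50, 'val': 48, 'extra': 114}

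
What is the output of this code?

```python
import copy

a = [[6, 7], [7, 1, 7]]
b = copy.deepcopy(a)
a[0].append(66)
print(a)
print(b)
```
[[6, 7, 66], [7, 1, 7]]
[[6, 7], [7, 1, 7]]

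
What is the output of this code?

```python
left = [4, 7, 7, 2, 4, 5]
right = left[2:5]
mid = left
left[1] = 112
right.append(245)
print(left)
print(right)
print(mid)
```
[4, 112, 7, 2, 4, 5]
[7, 2, 4, 245]
[4, 112, 7, 2, 4, 5]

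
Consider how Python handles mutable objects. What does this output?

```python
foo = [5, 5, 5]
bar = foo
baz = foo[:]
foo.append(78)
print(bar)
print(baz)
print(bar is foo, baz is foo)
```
[5, 5, 5, 78]
[5, 5, 5]
True False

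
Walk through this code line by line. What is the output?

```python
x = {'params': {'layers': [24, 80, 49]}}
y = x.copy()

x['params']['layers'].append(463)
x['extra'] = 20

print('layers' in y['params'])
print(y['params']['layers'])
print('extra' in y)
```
True
[24, 80, 49, 463]
False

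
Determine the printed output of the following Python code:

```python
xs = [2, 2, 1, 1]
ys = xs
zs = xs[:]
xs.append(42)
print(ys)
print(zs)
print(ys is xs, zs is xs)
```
[2, 2, 1, 1, 42]
[2, 2, 1, 1]
True False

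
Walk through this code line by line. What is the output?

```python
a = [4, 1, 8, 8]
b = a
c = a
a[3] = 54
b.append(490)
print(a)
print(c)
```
[4, 1, 8, 54, 490]
[4, 1, 8, 54, 490]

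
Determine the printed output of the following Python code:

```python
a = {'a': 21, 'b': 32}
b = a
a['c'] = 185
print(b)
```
{'a': 21, 'b': 32, 'c': 185}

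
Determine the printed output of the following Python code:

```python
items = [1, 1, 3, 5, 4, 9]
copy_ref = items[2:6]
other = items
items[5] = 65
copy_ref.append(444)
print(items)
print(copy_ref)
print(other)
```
[1, 1, 3, 5, 4, 65]
[3, 5, 4, 9, 444]
[1, 1, 3, 5, 4, 65]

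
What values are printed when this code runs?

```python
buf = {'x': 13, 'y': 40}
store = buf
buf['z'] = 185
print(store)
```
{'x': 13, 'y': 40, 'z': 185}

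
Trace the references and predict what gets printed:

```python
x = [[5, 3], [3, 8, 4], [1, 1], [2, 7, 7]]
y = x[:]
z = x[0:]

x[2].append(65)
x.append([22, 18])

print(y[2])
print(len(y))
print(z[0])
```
[1, 1, 65]
4
[5, 3]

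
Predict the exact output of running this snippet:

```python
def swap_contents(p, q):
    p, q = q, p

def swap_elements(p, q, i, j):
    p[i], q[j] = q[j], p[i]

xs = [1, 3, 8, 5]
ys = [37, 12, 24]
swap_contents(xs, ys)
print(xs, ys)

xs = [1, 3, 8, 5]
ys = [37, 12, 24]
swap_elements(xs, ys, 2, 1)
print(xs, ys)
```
[1, 3, 8, 5] [37, 12, 24]
[1, 3, 12, 5] [37, 8, 24]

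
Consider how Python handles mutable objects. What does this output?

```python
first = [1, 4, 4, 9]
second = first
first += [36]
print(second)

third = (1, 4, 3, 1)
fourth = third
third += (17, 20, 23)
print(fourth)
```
[1, 4, 4, 9, 36]
(1, 4, 3, 1)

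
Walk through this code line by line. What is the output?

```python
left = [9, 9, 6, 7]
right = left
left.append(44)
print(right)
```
[9, 9, 6, 7, 44]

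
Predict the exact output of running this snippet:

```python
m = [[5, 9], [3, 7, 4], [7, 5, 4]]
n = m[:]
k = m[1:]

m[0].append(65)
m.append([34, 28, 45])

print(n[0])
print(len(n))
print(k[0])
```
[5, 9, 65]
3
[3, 7, 4]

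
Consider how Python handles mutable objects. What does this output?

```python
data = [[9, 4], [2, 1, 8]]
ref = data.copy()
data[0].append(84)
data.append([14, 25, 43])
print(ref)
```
[[9, 4, 84], [2, 1, 8]]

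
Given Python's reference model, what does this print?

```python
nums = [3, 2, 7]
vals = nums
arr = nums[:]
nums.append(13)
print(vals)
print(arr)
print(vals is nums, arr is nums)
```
[3, 2, 7, 13]
[3, 2, 7]
True False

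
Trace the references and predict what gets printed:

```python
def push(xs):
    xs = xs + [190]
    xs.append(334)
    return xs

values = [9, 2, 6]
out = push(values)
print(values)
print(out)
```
[9, 2, 6]
[9, 2, 6, 190, 334]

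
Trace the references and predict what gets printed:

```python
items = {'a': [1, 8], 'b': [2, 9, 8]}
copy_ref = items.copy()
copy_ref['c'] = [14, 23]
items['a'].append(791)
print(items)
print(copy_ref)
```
{'a': [1, 8, 791], 'b': [2, 9, 8]}
{'a': [1, 8, 791], 'b': [2, 9, 8], 'c': [14, 23]}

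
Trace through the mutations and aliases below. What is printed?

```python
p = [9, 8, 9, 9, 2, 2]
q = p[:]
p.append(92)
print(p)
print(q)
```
[9, 8, 9, 9, 2, 2, 92]
[9, 8, 9, 9, 2, 2]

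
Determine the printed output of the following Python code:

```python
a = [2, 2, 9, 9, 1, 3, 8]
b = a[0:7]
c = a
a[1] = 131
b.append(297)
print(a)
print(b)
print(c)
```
[2, 131, 9, 9, 1, 3, 8]
[2, 2, 9, 9, 1, 3, 8, 297]
[2, 131, 9, 9, 1, 3, 8]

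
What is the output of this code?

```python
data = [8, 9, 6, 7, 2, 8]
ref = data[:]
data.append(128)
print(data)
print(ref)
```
[8, 9, 6, 7, 2, 8, 128]
[8, 9, 6, 7, 2, 8]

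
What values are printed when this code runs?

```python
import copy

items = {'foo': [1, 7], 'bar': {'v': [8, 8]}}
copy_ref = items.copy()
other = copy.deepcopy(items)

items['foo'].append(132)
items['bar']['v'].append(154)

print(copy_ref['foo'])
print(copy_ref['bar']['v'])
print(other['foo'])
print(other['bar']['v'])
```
[1, 7, 132]
[8, 8, 154]
[1, 7]
[8, 8]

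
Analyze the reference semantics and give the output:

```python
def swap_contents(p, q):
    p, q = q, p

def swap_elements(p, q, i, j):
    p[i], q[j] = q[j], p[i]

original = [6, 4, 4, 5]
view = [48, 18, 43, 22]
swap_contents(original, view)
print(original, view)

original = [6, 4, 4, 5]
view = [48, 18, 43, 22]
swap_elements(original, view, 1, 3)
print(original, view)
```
[6, 4, 4, 5] [48, 18, 43, 22]
[6, 22, 4, 5] [48, 18, 43, 4]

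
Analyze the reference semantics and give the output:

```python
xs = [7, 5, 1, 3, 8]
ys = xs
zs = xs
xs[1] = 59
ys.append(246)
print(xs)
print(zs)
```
[7, 59, 1, 3, 8, 246]
[7, 59, 1, 3, 8, 246]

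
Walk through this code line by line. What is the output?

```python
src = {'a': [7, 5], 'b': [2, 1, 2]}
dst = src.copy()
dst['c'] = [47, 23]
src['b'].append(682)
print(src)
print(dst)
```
{'a': [7, 5], 'b': [2, 1, 2, 682]}
{'a': [7, 5], 'b': [2, 1, 2, 682], 'c': [47, 23]}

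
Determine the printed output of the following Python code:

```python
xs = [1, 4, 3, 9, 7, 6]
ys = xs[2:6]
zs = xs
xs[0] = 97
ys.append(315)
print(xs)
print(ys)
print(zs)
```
[97, 4, 3, 9, 7, 6]
[3, 9, 7, 6, 315]
[97, 4, 3, 9, 7, 6]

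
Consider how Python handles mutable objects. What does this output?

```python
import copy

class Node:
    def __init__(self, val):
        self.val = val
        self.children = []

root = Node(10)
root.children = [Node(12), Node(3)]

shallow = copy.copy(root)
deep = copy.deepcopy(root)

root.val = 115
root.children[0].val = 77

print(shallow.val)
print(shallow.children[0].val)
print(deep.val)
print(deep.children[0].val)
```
10
77
10
12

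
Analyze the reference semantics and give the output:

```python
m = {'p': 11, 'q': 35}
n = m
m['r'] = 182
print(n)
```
{'p': 11, 'q': 35, 'r': 182}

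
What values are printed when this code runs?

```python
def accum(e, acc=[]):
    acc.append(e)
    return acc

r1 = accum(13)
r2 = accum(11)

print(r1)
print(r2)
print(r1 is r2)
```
[13, 11]
[13, 11]
True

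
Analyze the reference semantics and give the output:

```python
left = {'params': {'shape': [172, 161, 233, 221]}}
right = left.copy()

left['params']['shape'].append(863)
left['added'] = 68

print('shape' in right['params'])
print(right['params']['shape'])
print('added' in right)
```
True
[172, 161, 233, 221, 863]
False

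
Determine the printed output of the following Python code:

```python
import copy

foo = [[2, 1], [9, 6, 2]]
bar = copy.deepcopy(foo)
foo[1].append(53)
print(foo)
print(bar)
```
[[2, 1], [9, 6, 2, 53]]
[[2, 1], [9, 6, 2]]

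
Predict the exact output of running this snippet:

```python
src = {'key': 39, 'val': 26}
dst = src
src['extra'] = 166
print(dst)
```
{'key': 39, 'val': 26, 'extra': 166}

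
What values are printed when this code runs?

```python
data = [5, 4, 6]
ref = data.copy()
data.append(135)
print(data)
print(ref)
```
[5, 4, 6, 135]
[5, 4, 6]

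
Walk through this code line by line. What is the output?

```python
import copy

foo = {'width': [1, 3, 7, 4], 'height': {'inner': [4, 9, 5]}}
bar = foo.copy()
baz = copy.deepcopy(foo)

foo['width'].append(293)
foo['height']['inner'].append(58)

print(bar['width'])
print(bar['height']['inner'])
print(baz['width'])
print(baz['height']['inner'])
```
[1, 3, 7, 4, 293]
[4, 9, 5, 58]
[1, 3, 7, 4]
[4, 9, 5]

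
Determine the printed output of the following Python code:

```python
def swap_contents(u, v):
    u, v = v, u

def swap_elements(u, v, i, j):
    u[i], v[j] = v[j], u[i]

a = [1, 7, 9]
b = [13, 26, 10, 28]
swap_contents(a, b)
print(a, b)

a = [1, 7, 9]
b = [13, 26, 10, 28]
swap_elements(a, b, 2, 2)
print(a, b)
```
[1, 7, 9] [13, 26, 10, 28]
[1, 7, 10] [13, 26, 9, 28]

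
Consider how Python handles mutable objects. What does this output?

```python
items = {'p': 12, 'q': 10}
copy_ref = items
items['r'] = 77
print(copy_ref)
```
{'p': 12, 'q': 10, 'r': 77}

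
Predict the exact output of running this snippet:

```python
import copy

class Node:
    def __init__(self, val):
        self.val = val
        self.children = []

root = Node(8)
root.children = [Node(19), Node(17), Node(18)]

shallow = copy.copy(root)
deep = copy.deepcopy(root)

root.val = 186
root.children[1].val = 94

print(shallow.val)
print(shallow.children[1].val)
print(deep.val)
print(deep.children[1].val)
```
8
94
8
17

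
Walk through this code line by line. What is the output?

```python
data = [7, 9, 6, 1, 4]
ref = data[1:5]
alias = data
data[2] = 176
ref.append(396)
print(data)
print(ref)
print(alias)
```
[7, 9, 176, 1, 4]
[9, 6, 1, 4, 396]
[7, 9, 176, 1, 4]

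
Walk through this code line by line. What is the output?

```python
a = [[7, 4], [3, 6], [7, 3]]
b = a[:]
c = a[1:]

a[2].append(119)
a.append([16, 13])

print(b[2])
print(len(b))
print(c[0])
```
[7, 3, 119]
3
[3, 6]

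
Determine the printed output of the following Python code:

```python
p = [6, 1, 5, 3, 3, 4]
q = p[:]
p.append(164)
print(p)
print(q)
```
[6, 1, 5, 3, 3, 4, 164]
[6, 1, 5, 3, 3, 4]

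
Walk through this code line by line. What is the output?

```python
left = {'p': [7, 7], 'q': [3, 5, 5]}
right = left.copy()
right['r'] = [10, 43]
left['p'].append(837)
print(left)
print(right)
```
{'p': [7, 7, 837], 'q': [3, 5, 5]}
{'p': [7, 7, 837], 'q': [3, 5, 5], 'r': [10, 43]}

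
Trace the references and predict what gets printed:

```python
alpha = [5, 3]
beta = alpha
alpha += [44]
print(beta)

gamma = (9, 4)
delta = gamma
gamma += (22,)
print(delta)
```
[5, 3, 44]
(9, 4)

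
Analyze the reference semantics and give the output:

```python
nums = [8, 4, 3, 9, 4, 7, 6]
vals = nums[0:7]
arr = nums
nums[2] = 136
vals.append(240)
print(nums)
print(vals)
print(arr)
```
[8, 4, 136, 9, 4, 7, 6]
[8, 4, 3, 9, 4, 7, 6, 240]
[8, 4, 136, 9, 4, 7, 6]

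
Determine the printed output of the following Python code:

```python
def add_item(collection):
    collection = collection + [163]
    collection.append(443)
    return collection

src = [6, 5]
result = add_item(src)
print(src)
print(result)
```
[6, 5]
[6, 5, 163, 443]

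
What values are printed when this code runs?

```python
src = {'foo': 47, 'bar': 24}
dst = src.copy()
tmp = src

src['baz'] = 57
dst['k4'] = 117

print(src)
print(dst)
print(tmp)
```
{'foo': 47, 'bar': 24, 'baz': 57}
{'foo': 47, 'bar': 24, 'k4': 117}
{'foo': 47, 'bar': 24, 'baz': 57}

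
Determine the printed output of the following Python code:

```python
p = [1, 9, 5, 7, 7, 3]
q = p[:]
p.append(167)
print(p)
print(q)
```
[1, 9, 5, 7, 7, 3, 167]
[1, 9, 5, 7, 7, 3]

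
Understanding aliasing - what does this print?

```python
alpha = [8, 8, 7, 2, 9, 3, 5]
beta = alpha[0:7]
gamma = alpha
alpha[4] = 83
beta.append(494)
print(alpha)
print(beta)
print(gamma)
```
[8, 8, 7, 2, 83, 3, 5]
[8, 8, 7, 2, 9, 3, 5, 494]
[8, 8, 7, 2, 83, 3, 5]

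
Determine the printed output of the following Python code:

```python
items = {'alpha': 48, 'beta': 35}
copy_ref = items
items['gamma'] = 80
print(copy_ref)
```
{'alpha': 48, 'beta': 35, 'gamma': 80}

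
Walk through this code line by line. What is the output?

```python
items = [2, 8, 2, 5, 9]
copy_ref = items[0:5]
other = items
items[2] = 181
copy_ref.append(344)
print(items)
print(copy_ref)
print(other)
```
[2, 8, 181, 5, 9]
[2, 8, 2, 5, 9, 344]
[2, 8, 181, 5, 9]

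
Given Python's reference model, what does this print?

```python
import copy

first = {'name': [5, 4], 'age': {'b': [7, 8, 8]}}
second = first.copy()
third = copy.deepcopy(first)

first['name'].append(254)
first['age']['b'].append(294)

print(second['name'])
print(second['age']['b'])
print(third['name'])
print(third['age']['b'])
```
[5, 4, 254]
[7, 8, 8, 294]
[5, 4]
[7, 8, 8]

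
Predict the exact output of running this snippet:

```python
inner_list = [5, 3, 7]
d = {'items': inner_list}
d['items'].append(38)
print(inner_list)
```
[5, 3, 7, 38]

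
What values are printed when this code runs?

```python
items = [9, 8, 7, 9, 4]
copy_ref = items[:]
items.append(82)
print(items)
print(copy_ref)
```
[9, 8, 7, 9, 4, 82]
[9, 8, 7, 9, 4]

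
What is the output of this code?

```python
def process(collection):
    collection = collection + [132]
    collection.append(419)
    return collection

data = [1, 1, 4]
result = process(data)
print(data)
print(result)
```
[1, 1, 4]
[1, 1, 4, 132, 419]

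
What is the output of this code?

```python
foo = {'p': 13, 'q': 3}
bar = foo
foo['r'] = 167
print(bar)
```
{'p': 13, 'q': 3, 'r': 167}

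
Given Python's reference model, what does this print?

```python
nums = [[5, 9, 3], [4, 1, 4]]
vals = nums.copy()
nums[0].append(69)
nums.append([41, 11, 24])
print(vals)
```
[[5, 9, 3, 69], [4, 1, 4]]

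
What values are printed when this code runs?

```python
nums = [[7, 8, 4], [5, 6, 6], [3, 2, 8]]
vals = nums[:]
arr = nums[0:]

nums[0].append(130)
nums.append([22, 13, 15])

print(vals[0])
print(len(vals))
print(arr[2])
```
[7, 8, 4, 130]
3
[3, 2, 8]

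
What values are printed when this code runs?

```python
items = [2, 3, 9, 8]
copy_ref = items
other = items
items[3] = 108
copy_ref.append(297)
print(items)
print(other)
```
[2, 3, 9, 108, 297]
[2, 3, 9, 108, 297]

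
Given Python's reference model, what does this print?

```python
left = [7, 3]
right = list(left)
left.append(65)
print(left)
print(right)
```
[7, 3, 65]
[7, 3]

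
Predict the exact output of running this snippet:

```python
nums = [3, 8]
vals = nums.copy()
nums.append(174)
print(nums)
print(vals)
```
[3, 8, 174]
[3, 8]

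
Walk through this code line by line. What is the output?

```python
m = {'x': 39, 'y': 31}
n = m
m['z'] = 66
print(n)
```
{'x': 39, 'y': 31, 'z': 66}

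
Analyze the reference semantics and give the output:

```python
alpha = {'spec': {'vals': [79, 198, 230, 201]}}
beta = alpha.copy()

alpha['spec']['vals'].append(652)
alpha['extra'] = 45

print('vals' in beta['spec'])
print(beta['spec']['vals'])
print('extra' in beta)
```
True
[79, 198, 230, 201, 652]
False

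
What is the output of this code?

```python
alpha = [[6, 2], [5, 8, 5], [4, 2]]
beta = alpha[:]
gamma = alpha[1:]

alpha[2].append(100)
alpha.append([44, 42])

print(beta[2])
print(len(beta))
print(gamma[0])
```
[4, 2, 100]
3
[5, 8, 5]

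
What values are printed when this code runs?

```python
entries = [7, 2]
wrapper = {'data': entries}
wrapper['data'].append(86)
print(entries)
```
[7, 2, 86]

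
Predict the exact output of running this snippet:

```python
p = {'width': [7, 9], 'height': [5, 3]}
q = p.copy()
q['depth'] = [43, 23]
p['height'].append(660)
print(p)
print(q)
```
{'width': [7, 9], 'height': [5, 3, 660]}
{'width': [7, 9], 'height': [5, 3, 660], 'depth': [43, 23]}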